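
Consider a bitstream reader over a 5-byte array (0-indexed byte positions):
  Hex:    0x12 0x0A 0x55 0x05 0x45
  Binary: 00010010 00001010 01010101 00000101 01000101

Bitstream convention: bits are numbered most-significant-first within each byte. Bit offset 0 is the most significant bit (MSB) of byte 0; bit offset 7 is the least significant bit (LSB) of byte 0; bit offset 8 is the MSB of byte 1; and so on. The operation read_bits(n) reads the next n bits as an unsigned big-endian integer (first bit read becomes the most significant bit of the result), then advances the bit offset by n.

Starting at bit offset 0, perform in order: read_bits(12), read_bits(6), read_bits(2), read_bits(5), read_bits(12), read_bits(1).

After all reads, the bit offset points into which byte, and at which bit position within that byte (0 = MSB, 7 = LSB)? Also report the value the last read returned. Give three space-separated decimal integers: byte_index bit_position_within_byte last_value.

Read 1: bits[0:12] width=12 -> value=288 (bin 000100100000); offset now 12 = byte 1 bit 4; 28 bits remain
Read 2: bits[12:18] width=6 -> value=41 (bin 101001); offset now 18 = byte 2 bit 2; 22 bits remain
Read 3: bits[18:20] width=2 -> value=1 (bin 01); offset now 20 = byte 2 bit 4; 20 bits remain
Read 4: bits[20:25] width=5 -> value=10 (bin 01010); offset now 25 = byte 3 bit 1; 15 bits remain
Read 5: bits[25:37] width=12 -> value=168 (bin 000010101000); offset now 37 = byte 4 bit 5; 3 bits remain
Read 6: bits[37:38] width=1 -> value=1 (bin 1); offset now 38 = byte 4 bit 6; 2 bits remain

Answer: 4 6 1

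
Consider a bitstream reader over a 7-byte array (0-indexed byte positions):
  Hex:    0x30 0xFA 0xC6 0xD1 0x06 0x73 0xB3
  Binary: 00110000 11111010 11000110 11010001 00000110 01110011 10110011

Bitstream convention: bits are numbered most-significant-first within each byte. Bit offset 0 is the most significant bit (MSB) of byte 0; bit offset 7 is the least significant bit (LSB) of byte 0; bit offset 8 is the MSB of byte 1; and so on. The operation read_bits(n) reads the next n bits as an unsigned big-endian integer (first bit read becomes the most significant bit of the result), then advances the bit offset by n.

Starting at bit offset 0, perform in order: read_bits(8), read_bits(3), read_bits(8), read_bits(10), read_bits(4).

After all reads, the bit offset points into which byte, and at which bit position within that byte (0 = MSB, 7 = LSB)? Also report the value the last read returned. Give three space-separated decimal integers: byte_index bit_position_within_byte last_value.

Read 1: bits[0:8] width=8 -> value=48 (bin 00110000); offset now 8 = byte 1 bit 0; 48 bits remain
Read 2: bits[8:11] width=3 -> value=7 (bin 111); offset now 11 = byte 1 bit 3; 45 bits remain
Read 3: bits[11:19] width=8 -> value=214 (bin 11010110); offset now 19 = byte 2 bit 3; 37 bits remain
Read 4: bits[19:29] width=10 -> value=218 (bin 0011011010); offset now 29 = byte 3 bit 5; 27 bits remain
Read 5: bits[29:33] width=4 -> value=2 (bin 0010); offset now 33 = byte 4 bit 1; 23 bits remain

Answer: 4 1 2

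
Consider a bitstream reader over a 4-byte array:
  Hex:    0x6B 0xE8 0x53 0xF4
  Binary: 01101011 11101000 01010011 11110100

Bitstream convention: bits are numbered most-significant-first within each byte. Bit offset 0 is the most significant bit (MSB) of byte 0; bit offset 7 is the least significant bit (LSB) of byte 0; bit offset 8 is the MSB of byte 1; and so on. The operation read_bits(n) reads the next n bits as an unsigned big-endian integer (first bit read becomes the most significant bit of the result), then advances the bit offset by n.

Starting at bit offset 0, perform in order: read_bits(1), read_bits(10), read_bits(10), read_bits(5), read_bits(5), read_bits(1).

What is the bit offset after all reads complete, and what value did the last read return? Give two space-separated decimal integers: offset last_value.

Answer: 32 0

Derivation:
Read 1: bits[0:1] width=1 -> value=0 (bin 0); offset now 1 = byte 0 bit 1; 31 bits remain
Read 2: bits[1:11] width=10 -> value=863 (bin 1101011111); offset now 11 = byte 1 bit 3; 21 bits remain
Read 3: bits[11:21] width=10 -> value=266 (bin 0100001010); offset now 21 = byte 2 bit 5; 11 bits remain
Read 4: bits[21:26] width=5 -> value=15 (bin 01111); offset now 26 = byte 3 bit 2; 6 bits remain
Read 5: bits[26:31] width=5 -> value=26 (bin 11010); offset now 31 = byte 3 bit 7; 1 bits remain
Read 6: bits[31:32] width=1 -> value=0 (bin 0); offset now 32 = byte 4 bit 0; 0 bits remain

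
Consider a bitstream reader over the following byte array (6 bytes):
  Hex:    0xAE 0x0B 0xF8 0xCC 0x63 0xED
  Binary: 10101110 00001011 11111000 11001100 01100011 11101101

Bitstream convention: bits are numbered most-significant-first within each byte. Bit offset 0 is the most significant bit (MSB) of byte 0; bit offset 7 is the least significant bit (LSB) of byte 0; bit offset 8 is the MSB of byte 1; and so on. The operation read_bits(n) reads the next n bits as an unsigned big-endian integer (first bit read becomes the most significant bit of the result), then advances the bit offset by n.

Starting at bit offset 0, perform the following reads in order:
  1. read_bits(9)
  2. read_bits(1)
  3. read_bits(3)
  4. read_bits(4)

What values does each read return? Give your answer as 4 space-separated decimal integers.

Read 1: bits[0:9] width=9 -> value=348 (bin 101011100); offset now 9 = byte 1 bit 1; 39 bits remain
Read 2: bits[9:10] width=1 -> value=0 (bin 0); offset now 10 = byte 1 bit 2; 38 bits remain
Read 3: bits[10:13] width=3 -> value=1 (bin 001); offset now 13 = byte 1 bit 5; 35 bits remain
Read 4: bits[13:17] width=4 -> value=7 (bin 0111); offset now 17 = byte 2 bit 1; 31 bits remain

Answer: 348 0 1 7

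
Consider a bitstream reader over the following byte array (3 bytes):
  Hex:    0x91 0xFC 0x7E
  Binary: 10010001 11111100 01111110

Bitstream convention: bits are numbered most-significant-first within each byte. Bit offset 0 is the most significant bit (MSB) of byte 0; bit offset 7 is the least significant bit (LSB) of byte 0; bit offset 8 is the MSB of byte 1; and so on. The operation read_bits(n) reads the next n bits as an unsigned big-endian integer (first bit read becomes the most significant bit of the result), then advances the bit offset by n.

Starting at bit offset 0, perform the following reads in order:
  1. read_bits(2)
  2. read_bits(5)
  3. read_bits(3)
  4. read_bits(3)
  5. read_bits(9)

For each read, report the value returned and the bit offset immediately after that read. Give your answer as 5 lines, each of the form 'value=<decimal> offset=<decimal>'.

Read 1: bits[0:2] width=2 -> value=2 (bin 10); offset now 2 = byte 0 bit 2; 22 bits remain
Read 2: bits[2:7] width=5 -> value=8 (bin 01000); offset now 7 = byte 0 bit 7; 17 bits remain
Read 3: bits[7:10] width=3 -> value=7 (bin 111); offset now 10 = byte 1 bit 2; 14 bits remain
Read 4: bits[10:13] width=3 -> value=7 (bin 111); offset now 13 = byte 1 bit 5; 11 bits remain
Read 5: bits[13:22] width=9 -> value=287 (bin 100011111); offset now 22 = byte 2 bit 6; 2 bits remain

Answer: value=2 offset=2
value=8 offset=7
value=7 offset=10
value=7 offset=13
value=287 offset=22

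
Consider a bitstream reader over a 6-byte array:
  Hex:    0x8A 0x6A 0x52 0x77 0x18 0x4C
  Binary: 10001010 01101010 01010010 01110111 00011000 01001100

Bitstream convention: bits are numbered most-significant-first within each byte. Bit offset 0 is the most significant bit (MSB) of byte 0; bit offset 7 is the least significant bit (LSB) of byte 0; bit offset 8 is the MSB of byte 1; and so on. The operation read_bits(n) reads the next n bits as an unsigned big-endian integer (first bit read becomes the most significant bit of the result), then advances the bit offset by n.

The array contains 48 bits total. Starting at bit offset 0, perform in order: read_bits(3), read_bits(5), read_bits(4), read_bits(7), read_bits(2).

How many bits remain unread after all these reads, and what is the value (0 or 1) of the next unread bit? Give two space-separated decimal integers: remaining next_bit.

Answer: 27 0

Derivation:
Read 1: bits[0:3] width=3 -> value=4 (bin 100); offset now 3 = byte 0 bit 3; 45 bits remain
Read 2: bits[3:8] width=5 -> value=10 (bin 01010); offset now 8 = byte 1 bit 0; 40 bits remain
Read 3: bits[8:12] width=4 -> value=6 (bin 0110); offset now 12 = byte 1 bit 4; 36 bits remain
Read 4: bits[12:19] width=7 -> value=82 (bin 1010010); offset now 19 = byte 2 bit 3; 29 bits remain
Read 5: bits[19:21] width=2 -> value=2 (bin 10); offset now 21 = byte 2 bit 5; 27 bits remain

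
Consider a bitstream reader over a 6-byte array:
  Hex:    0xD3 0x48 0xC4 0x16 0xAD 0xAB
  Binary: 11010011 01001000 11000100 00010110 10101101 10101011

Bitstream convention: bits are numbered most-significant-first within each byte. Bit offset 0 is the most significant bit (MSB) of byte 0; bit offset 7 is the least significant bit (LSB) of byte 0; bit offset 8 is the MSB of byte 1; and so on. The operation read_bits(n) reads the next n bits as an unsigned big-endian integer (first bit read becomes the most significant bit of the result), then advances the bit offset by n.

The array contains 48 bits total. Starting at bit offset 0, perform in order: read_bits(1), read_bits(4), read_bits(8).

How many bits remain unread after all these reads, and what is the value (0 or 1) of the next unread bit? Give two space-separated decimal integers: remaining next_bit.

Answer: 35 0

Derivation:
Read 1: bits[0:1] width=1 -> value=1 (bin 1); offset now 1 = byte 0 bit 1; 47 bits remain
Read 2: bits[1:5] width=4 -> value=10 (bin 1010); offset now 5 = byte 0 bit 5; 43 bits remain
Read 3: bits[5:13] width=8 -> value=105 (bin 01101001); offset now 13 = byte 1 bit 5; 35 bits remain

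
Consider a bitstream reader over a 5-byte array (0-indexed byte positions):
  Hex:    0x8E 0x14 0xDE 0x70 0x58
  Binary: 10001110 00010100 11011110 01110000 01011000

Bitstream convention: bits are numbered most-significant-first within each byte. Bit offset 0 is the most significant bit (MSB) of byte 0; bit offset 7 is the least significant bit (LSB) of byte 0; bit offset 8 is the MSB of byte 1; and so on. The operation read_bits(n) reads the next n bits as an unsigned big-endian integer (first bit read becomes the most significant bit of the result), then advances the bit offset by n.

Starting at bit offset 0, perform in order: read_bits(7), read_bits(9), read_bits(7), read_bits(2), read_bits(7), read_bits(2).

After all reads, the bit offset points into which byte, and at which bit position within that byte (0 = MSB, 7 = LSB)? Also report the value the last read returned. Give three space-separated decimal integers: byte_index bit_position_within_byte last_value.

Read 1: bits[0:7] width=7 -> value=71 (bin 1000111); offset now 7 = byte 0 bit 7; 33 bits remain
Read 2: bits[7:16] width=9 -> value=20 (bin 000010100); offset now 16 = byte 2 bit 0; 24 bits remain
Read 3: bits[16:23] width=7 -> value=111 (bin 1101111); offset now 23 = byte 2 bit 7; 17 bits remain
Read 4: bits[23:25] width=2 -> value=0 (bin 00); offset now 25 = byte 3 bit 1; 15 bits remain
Read 5: bits[25:32] width=7 -> value=112 (bin 1110000); offset now 32 = byte 4 bit 0; 8 bits remain
Read 6: bits[32:34] width=2 -> value=1 (bin 01); offset now 34 = byte 4 bit 2; 6 bits remain

Answer: 4 2 1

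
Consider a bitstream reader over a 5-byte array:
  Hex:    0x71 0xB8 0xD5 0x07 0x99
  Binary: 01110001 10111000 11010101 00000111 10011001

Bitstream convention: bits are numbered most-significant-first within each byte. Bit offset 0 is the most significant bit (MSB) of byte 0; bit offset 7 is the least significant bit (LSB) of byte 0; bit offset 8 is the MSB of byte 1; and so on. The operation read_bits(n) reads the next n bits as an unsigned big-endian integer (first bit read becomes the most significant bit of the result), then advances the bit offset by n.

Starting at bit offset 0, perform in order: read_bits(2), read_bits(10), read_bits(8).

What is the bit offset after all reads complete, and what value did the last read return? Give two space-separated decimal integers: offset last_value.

Read 1: bits[0:2] width=2 -> value=1 (bin 01); offset now 2 = byte 0 bit 2; 38 bits remain
Read 2: bits[2:12] width=10 -> value=795 (bin 1100011011); offset now 12 = byte 1 bit 4; 28 bits remain
Read 3: bits[12:20] width=8 -> value=141 (bin 10001101); offset now 20 = byte 2 bit 4; 20 bits remain

Answer: 20 141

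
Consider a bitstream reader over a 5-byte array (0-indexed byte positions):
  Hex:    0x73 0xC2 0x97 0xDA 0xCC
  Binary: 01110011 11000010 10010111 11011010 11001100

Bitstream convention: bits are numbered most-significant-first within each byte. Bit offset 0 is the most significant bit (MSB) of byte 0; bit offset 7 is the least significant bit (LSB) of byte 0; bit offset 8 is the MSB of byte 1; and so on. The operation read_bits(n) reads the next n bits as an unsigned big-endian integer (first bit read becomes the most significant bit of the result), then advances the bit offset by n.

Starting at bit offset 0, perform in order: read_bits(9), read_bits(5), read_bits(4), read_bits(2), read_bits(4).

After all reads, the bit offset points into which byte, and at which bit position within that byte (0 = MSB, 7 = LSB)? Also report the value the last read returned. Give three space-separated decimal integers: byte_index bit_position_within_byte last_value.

Read 1: bits[0:9] width=9 -> value=231 (bin 011100111); offset now 9 = byte 1 bit 1; 31 bits remain
Read 2: bits[9:14] width=5 -> value=16 (bin 10000); offset now 14 = byte 1 bit 6; 26 bits remain
Read 3: bits[14:18] width=4 -> value=10 (bin 1010); offset now 18 = byte 2 bit 2; 22 bits remain
Read 4: bits[18:20] width=2 -> value=1 (bin 01); offset now 20 = byte 2 bit 4; 20 bits remain
Read 5: bits[20:24] width=4 -> value=7 (bin 0111); offset now 24 = byte 3 bit 0; 16 bits remain

Answer: 3 0 7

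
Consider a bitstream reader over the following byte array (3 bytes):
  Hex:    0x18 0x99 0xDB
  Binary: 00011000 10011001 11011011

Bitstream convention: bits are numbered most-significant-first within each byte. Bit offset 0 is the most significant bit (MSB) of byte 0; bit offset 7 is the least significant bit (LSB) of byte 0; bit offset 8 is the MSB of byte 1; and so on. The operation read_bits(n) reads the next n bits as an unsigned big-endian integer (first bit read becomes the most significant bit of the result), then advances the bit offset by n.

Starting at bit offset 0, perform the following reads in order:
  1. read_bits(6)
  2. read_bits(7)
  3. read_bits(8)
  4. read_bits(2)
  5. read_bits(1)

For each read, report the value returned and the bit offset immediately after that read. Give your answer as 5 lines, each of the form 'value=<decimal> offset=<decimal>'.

Answer: value=6 offset=6
value=19 offset=13
value=59 offset=21
value=1 offset=23
value=1 offset=24

Derivation:
Read 1: bits[0:6] width=6 -> value=6 (bin 000110); offset now 6 = byte 0 bit 6; 18 bits remain
Read 2: bits[6:13] width=7 -> value=19 (bin 0010011); offset now 13 = byte 1 bit 5; 11 bits remain
Read 3: bits[13:21] width=8 -> value=59 (bin 00111011); offset now 21 = byte 2 bit 5; 3 bits remain
Read 4: bits[21:23] width=2 -> value=1 (bin 01); offset now 23 = byte 2 bit 7; 1 bits remain
Read 5: bits[23:24] width=1 -> value=1 (bin 1); offset now 24 = byte 3 bit 0; 0 bits remain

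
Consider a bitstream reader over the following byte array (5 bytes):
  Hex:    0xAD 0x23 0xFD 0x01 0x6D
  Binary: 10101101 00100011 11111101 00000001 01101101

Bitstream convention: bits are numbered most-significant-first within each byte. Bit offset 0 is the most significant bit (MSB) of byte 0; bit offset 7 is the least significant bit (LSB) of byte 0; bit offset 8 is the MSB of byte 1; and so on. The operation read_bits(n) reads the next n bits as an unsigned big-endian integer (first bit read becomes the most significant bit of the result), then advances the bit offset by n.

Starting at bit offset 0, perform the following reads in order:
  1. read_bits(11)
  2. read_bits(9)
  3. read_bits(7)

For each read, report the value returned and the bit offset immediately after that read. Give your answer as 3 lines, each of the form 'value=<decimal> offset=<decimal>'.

Read 1: bits[0:11] width=11 -> value=1385 (bin 10101101001); offset now 11 = byte 1 bit 3; 29 bits remain
Read 2: bits[11:20] width=9 -> value=63 (bin 000111111); offset now 20 = byte 2 bit 4; 20 bits remain
Read 3: bits[20:27] width=7 -> value=104 (bin 1101000); offset now 27 = byte 3 bit 3; 13 bits remain

Answer: value=1385 offset=11
value=63 offset=20
value=104 offset=27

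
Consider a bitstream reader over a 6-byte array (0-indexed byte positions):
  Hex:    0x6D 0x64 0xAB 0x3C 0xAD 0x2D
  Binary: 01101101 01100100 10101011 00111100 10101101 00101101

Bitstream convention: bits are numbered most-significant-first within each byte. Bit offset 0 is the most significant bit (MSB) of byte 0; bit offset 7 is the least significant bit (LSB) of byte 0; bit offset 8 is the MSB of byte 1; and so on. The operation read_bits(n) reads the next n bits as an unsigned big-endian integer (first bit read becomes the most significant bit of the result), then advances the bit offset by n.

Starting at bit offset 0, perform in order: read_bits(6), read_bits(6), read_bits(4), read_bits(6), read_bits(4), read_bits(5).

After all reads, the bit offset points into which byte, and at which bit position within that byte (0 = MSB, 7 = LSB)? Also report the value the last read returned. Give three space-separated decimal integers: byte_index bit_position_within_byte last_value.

Answer: 3 7 30

Derivation:
Read 1: bits[0:6] width=6 -> value=27 (bin 011011); offset now 6 = byte 0 bit 6; 42 bits remain
Read 2: bits[6:12] width=6 -> value=22 (bin 010110); offset now 12 = byte 1 bit 4; 36 bits remain
Read 3: bits[12:16] width=4 -> value=4 (bin 0100); offset now 16 = byte 2 bit 0; 32 bits remain
Read 4: bits[16:22] width=6 -> value=42 (bin 101010); offset now 22 = byte 2 bit 6; 26 bits remain
Read 5: bits[22:26] width=4 -> value=12 (bin 1100); offset now 26 = byte 3 bit 2; 22 bits remain
Read 6: bits[26:31] width=5 -> value=30 (bin 11110); offset now 31 = byte 3 bit 7; 17 bits remain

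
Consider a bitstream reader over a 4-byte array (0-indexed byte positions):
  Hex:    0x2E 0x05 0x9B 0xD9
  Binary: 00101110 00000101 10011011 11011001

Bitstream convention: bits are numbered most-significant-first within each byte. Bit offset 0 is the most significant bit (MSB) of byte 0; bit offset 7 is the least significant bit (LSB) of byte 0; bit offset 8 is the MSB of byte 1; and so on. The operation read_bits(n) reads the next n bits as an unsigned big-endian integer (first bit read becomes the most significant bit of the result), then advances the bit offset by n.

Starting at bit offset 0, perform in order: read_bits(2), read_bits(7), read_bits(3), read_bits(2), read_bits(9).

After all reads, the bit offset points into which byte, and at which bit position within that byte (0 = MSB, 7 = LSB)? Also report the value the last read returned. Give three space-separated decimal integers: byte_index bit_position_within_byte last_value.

Read 1: bits[0:2] width=2 -> value=0 (bin 00); offset now 2 = byte 0 bit 2; 30 bits remain
Read 2: bits[2:9] width=7 -> value=92 (bin 1011100); offset now 9 = byte 1 bit 1; 23 bits remain
Read 3: bits[9:12] width=3 -> value=0 (bin 000); offset now 12 = byte 1 bit 4; 20 bits remain
Read 4: bits[12:14] width=2 -> value=1 (bin 01); offset now 14 = byte 1 bit 6; 18 bits remain
Read 5: bits[14:23] width=9 -> value=205 (bin 011001101); offset now 23 = byte 2 bit 7; 9 bits remain

Answer: 2 7 205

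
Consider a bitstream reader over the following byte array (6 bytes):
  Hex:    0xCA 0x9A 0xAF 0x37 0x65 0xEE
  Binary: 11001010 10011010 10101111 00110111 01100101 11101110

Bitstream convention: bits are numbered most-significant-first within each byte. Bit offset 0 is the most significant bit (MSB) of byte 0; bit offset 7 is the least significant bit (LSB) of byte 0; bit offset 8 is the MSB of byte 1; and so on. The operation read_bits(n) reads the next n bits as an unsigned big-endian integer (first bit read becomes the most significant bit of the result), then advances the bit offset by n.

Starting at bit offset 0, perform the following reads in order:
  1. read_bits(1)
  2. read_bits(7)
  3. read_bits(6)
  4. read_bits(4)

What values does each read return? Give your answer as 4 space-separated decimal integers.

Read 1: bits[0:1] width=1 -> value=1 (bin 1); offset now 1 = byte 0 bit 1; 47 bits remain
Read 2: bits[1:8] width=7 -> value=74 (bin 1001010); offset now 8 = byte 1 bit 0; 40 bits remain
Read 3: bits[8:14] width=6 -> value=38 (bin 100110); offset now 14 = byte 1 bit 6; 34 bits remain
Read 4: bits[14:18] width=4 -> value=10 (bin 1010); offset now 18 = byte 2 bit 2; 30 bits remain

Answer: 1 74 38 10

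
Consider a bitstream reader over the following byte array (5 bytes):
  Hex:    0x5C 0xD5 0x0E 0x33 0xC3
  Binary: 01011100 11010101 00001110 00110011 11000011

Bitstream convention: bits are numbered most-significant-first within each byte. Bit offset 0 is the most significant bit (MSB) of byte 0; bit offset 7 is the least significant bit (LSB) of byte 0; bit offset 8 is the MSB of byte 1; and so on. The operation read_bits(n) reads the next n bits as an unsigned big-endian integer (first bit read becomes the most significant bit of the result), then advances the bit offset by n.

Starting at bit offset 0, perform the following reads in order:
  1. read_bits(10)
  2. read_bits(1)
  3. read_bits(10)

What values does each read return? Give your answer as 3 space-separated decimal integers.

Read 1: bits[0:10] width=10 -> value=371 (bin 0101110011); offset now 10 = byte 1 bit 2; 30 bits remain
Read 2: bits[10:11] width=1 -> value=0 (bin 0); offset now 11 = byte 1 bit 3; 29 bits remain
Read 3: bits[11:21] width=10 -> value=673 (bin 1010100001); offset now 21 = byte 2 bit 5; 19 bits remain

Answer: 371 0 673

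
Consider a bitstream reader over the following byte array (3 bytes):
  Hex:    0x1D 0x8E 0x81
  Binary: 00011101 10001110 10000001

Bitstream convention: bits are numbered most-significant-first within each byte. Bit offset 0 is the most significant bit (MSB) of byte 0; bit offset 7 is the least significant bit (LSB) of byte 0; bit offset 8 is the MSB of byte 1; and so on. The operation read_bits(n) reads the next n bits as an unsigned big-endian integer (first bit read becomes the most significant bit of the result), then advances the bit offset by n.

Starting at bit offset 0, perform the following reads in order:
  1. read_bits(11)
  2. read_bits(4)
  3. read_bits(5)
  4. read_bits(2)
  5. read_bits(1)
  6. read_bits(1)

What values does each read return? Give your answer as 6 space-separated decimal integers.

Read 1: bits[0:11] width=11 -> value=236 (bin 00011101100); offset now 11 = byte 1 bit 3; 13 bits remain
Read 2: bits[11:15] width=4 -> value=7 (bin 0111); offset now 15 = byte 1 bit 7; 9 bits remain
Read 3: bits[15:20] width=5 -> value=8 (bin 01000); offset now 20 = byte 2 bit 4; 4 bits remain
Read 4: bits[20:22] width=2 -> value=0 (bin 00); offset now 22 = byte 2 bit 6; 2 bits remain
Read 5: bits[22:23] width=1 -> value=0 (bin 0); offset now 23 = byte 2 bit 7; 1 bits remain
Read 6: bits[23:24] width=1 -> value=1 (bin 1); offset now 24 = byte 3 bit 0; 0 bits remain

Answer: 236 7 8 0 0 1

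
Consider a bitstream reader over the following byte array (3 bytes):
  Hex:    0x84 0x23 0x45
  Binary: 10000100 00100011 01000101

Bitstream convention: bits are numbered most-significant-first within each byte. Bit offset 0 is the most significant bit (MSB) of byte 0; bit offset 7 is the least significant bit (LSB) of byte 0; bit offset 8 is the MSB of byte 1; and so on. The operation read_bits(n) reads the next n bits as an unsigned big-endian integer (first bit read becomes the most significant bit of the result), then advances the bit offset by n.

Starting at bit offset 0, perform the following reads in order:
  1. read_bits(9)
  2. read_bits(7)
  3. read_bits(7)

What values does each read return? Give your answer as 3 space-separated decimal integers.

Read 1: bits[0:9] width=9 -> value=264 (bin 100001000); offset now 9 = byte 1 bit 1; 15 bits remain
Read 2: bits[9:16] width=7 -> value=35 (bin 0100011); offset now 16 = byte 2 bit 0; 8 bits remain
Read 3: bits[16:23] width=7 -> value=34 (bin 0100010); offset now 23 = byte 2 bit 7; 1 bits remain

Answer: 264 35 34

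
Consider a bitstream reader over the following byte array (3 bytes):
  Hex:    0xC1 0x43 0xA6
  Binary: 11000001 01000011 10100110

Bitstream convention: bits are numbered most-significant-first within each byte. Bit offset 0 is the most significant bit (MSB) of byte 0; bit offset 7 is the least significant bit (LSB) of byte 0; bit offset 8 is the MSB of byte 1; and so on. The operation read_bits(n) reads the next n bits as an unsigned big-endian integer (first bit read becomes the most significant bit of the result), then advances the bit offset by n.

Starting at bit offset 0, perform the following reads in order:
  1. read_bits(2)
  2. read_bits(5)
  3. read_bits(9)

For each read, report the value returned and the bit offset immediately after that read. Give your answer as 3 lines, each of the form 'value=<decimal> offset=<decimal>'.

Answer: value=3 offset=2
value=0 offset=7
value=323 offset=16

Derivation:
Read 1: bits[0:2] width=2 -> value=3 (bin 11); offset now 2 = byte 0 bit 2; 22 bits remain
Read 2: bits[2:7] width=5 -> value=0 (bin 00000); offset now 7 = byte 0 bit 7; 17 bits remain
Read 3: bits[7:16] width=9 -> value=323 (bin 101000011); offset now 16 = byte 2 bit 0; 8 bits remain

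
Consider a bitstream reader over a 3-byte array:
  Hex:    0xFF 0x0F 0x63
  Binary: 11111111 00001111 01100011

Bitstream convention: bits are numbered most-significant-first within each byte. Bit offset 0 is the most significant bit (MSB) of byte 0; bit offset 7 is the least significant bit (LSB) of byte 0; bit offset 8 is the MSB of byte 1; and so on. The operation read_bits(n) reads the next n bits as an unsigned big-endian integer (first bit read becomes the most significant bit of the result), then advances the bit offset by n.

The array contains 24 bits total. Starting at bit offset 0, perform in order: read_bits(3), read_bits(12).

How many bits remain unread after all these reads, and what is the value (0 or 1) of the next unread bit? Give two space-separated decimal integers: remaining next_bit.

Answer: 9 1

Derivation:
Read 1: bits[0:3] width=3 -> value=7 (bin 111); offset now 3 = byte 0 bit 3; 21 bits remain
Read 2: bits[3:15] width=12 -> value=3975 (bin 111110000111); offset now 15 = byte 1 bit 7; 9 bits remain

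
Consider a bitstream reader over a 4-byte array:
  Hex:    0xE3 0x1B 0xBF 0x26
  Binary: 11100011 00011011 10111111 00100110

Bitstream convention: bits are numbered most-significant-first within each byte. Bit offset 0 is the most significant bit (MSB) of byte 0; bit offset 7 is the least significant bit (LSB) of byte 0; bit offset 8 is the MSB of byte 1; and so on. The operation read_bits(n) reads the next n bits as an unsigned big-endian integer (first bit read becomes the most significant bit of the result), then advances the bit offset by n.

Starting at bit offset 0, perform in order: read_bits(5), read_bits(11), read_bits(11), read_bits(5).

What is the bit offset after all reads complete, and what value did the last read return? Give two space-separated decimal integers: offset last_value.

Answer: 32 6

Derivation:
Read 1: bits[0:5] width=5 -> value=28 (bin 11100); offset now 5 = byte 0 bit 5; 27 bits remain
Read 2: bits[5:16] width=11 -> value=795 (bin 01100011011); offset now 16 = byte 2 bit 0; 16 bits remain
Read 3: bits[16:27] width=11 -> value=1529 (bin 10111111001); offset now 27 = byte 3 bit 3; 5 bits remain
Read 4: bits[27:32] width=5 -> value=6 (bin 00110); offset now 32 = byte 4 bit 0; 0 bits remain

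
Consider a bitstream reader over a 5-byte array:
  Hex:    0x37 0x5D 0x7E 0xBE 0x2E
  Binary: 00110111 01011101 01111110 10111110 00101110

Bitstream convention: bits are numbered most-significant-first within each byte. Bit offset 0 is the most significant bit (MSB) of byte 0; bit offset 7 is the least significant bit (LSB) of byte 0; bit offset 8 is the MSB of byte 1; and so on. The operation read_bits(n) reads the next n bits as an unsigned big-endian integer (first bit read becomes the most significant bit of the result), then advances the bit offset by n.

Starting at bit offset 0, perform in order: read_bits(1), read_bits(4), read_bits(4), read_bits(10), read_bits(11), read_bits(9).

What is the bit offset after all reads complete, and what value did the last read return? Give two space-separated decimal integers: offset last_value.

Read 1: bits[0:1] width=1 -> value=0 (bin 0); offset now 1 = byte 0 bit 1; 39 bits remain
Read 2: bits[1:5] width=4 -> value=6 (bin 0110); offset now 5 = byte 0 bit 5; 35 bits remain
Read 3: bits[5:9] width=4 -> value=14 (bin 1110); offset now 9 = byte 1 bit 1; 31 bits remain
Read 4: bits[9:19] width=10 -> value=747 (bin 1011101011); offset now 19 = byte 2 bit 3; 21 bits remain
Read 5: bits[19:30] width=11 -> value=1967 (bin 11110101111); offset now 30 = byte 3 bit 6; 10 bits remain
Read 6: bits[30:39] width=9 -> value=279 (bin 100010111); offset now 39 = byte 4 bit 7; 1 bits remain

Answer: 39 279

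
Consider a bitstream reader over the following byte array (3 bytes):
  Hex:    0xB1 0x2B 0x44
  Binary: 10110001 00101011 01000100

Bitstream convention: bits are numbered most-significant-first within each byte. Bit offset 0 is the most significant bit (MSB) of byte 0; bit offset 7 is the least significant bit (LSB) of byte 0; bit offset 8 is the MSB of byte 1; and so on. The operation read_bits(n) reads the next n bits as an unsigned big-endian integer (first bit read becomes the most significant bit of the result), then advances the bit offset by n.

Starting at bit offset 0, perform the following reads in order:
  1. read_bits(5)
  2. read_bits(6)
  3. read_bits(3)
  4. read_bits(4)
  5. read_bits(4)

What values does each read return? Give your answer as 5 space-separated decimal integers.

Read 1: bits[0:5] width=5 -> value=22 (bin 10110); offset now 5 = byte 0 bit 5; 19 bits remain
Read 2: bits[5:11] width=6 -> value=9 (bin 001001); offset now 11 = byte 1 bit 3; 13 bits remain
Read 3: bits[11:14] width=3 -> value=2 (bin 010); offset now 14 = byte 1 bit 6; 10 bits remain
Read 4: bits[14:18] width=4 -> value=13 (bin 1101); offset now 18 = byte 2 bit 2; 6 bits remain
Read 5: bits[18:22] width=4 -> value=1 (bin 0001); offset now 22 = byte 2 bit 6; 2 bits remain

Answer: 22 9 2 13 1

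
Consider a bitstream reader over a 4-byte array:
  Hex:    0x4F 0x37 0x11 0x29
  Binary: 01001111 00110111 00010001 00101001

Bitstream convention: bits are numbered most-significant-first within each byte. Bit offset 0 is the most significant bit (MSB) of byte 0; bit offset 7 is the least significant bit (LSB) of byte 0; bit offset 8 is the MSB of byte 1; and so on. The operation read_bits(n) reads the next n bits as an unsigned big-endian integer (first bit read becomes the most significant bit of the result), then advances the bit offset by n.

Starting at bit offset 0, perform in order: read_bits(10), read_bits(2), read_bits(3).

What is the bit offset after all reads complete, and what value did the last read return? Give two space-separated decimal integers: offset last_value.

Answer: 15 3

Derivation:
Read 1: bits[0:10] width=10 -> value=316 (bin 0100111100); offset now 10 = byte 1 bit 2; 22 bits remain
Read 2: bits[10:12] width=2 -> value=3 (bin 11); offset now 12 = byte 1 bit 4; 20 bits remain
Read 3: bits[12:15] width=3 -> value=3 (bin 011); offset now 15 = byte 1 bit 7; 17 bits remain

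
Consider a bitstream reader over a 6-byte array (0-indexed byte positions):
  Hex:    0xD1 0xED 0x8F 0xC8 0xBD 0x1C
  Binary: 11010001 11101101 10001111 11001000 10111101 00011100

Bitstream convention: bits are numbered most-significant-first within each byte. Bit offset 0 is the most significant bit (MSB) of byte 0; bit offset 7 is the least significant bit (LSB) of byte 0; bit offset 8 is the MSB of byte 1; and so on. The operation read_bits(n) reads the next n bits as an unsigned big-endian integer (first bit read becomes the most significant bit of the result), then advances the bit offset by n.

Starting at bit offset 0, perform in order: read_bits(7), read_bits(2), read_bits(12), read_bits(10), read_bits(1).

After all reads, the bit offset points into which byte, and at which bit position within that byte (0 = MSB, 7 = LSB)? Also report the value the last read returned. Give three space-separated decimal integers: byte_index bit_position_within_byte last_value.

Read 1: bits[0:7] width=7 -> value=104 (bin 1101000); offset now 7 = byte 0 bit 7; 41 bits remain
Read 2: bits[7:9] width=2 -> value=3 (bin 11); offset now 9 = byte 1 bit 1; 39 bits remain
Read 3: bits[9:21] width=12 -> value=3505 (bin 110110110001); offset now 21 = byte 2 bit 5; 27 bits remain
Read 4: bits[21:31] width=10 -> value=996 (bin 1111100100); offset now 31 = byte 3 bit 7; 17 bits remain
Read 5: bits[31:32] width=1 -> value=0 (bin 0); offset now 32 = byte 4 bit 0; 16 bits remain

Answer: 4 0 0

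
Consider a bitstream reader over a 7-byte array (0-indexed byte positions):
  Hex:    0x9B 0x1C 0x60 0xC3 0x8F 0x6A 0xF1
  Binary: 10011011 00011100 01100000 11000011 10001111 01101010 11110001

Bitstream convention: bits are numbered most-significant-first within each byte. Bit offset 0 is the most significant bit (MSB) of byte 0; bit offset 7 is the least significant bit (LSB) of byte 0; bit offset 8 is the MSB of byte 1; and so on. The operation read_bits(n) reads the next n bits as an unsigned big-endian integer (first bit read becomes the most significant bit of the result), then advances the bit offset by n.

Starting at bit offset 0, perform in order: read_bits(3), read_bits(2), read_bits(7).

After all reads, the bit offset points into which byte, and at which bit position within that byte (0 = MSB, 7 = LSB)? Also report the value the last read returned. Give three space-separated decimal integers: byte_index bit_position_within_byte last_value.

Read 1: bits[0:3] width=3 -> value=4 (bin 100); offset now 3 = byte 0 bit 3; 53 bits remain
Read 2: bits[3:5] width=2 -> value=3 (bin 11); offset now 5 = byte 0 bit 5; 51 bits remain
Read 3: bits[5:12] width=7 -> value=49 (bin 0110001); offset now 12 = byte 1 bit 4; 44 bits remain

Answer: 1 4 49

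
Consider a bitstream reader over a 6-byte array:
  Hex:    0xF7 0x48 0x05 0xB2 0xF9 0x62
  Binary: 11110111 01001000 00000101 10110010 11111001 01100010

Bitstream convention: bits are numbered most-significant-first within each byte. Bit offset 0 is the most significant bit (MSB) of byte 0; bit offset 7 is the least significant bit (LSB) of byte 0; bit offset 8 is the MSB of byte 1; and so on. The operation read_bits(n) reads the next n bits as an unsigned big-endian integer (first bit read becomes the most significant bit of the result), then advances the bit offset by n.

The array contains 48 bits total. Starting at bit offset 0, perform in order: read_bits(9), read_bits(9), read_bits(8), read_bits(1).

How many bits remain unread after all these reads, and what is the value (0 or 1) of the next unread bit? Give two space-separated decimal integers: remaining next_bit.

Read 1: bits[0:9] width=9 -> value=494 (bin 111101110); offset now 9 = byte 1 bit 1; 39 bits remain
Read 2: bits[9:18] width=9 -> value=288 (bin 100100000); offset now 18 = byte 2 bit 2; 30 bits remain
Read 3: bits[18:26] width=8 -> value=22 (bin 00010110); offset now 26 = byte 3 bit 2; 22 bits remain
Read 4: bits[26:27] width=1 -> value=1 (bin 1); offset now 27 = byte 3 bit 3; 21 bits remain

Answer: 21 1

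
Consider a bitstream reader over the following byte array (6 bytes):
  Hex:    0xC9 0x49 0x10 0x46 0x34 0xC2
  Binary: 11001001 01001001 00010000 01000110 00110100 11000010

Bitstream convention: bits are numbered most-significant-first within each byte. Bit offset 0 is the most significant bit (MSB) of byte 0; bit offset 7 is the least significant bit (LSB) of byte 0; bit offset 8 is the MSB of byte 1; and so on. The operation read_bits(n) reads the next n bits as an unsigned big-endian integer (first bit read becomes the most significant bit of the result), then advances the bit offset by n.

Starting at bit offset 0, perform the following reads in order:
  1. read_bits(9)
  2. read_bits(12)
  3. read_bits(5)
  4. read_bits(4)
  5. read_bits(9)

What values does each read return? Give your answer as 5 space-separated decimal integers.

Read 1: bits[0:9] width=9 -> value=402 (bin 110010010); offset now 9 = byte 1 bit 1; 39 bits remain
Read 2: bits[9:21] width=12 -> value=2338 (bin 100100100010); offset now 21 = byte 2 bit 5; 27 bits remain
Read 3: bits[21:26] width=5 -> value=1 (bin 00001); offset now 26 = byte 3 bit 2; 22 bits remain
Read 4: bits[26:30] width=4 -> value=1 (bin 0001); offset now 30 = byte 3 bit 6; 18 bits remain
Read 5: bits[30:39] width=9 -> value=282 (bin 100011010); offset now 39 = byte 4 bit 7; 9 bits remain

Answer: 402 2338 1 1 282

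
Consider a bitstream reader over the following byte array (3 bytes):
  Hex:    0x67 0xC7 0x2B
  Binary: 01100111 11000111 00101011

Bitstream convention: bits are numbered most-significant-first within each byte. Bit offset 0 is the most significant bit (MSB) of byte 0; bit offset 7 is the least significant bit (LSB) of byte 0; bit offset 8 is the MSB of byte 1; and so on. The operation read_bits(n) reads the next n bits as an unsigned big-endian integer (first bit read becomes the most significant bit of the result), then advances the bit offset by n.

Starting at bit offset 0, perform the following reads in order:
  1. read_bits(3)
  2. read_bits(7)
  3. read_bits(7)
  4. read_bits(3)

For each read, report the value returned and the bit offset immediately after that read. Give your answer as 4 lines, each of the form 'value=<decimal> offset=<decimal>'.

Read 1: bits[0:3] width=3 -> value=3 (bin 011); offset now 3 = byte 0 bit 3; 21 bits remain
Read 2: bits[3:10] width=7 -> value=31 (bin 0011111); offset now 10 = byte 1 bit 2; 14 bits remain
Read 3: bits[10:17] width=7 -> value=14 (bin 0001110); offset now 17 = byte 2 bit 1; 7 bits remain
Read 4: bits[17:20] width=3 -> value=2 (bin 010); offset now 20 = byte 2 bit 4; 4 bits remain

Answer: value=3 offset=3
value=31 offset=10
value=14 offset=17
value=2 offset=20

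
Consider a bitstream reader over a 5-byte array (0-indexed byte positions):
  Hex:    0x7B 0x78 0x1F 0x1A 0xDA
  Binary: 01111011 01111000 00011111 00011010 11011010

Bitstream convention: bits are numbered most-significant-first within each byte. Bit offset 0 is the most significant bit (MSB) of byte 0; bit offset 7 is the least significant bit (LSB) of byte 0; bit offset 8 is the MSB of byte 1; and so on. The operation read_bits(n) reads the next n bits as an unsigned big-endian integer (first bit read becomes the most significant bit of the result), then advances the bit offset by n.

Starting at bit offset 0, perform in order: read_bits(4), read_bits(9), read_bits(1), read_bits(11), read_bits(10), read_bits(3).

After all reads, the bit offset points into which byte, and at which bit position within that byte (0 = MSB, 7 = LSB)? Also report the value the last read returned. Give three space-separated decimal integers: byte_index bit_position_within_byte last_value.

Read 1: bits[0:4] width=4 -> value=7 (bin 0111); offset now 4 = byte 0 bit 4; 36 bits remain
Read 2: bits[4:13] width=9 -> value=367 (bin 101101111); offset now 13 = byte 1 bit 5; 27 bits remain
Read 3: bits[13:14] width=1 -> value=0 (bin 0); offset now 14 = byte 1 bit 6; 26 bits remain
Read 4: bits[14:25] width=11 -> value=62 (bin 00000111110); offset now 25 = byte 3 bit 1; 15 bits remain
Read 5: bits[25:35] width=10 -> value=214 (bin 0011010110); offset now 35 = byte 4 bit 3; 5 bits remain
Read 6: bits[35:38] width=3 -> value=6 (bin 110); offset now 38 = byte 4 bit 6; 2 bits remain

Answer: 4 6 6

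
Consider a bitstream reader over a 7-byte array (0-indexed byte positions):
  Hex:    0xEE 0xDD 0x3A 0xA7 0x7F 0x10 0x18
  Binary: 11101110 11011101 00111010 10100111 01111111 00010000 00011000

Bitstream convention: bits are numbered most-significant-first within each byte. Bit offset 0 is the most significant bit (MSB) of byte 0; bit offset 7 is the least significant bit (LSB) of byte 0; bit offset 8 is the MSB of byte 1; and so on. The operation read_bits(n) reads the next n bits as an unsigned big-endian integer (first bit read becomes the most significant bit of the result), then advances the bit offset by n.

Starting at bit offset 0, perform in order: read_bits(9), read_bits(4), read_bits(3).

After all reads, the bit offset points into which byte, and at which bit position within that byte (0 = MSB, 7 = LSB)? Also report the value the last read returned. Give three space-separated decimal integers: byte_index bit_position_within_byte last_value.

Answer: 2 0 5

Derivation:
Read 1: bits[0:9] width=9 -> value=477 (bin 111011101); offset now 9 = byte 1 bit 1; 47 bits remain
Read 2: bits[9:13] width=4 -> value=11 (bin 1011); offset now 13 = byte 1 bit 5; 43 bits remain
Read 3: bits[13:16] width=3 -> value=5 (bin 101); offset now 16 = byte 2 bit 0; 40 bits remain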